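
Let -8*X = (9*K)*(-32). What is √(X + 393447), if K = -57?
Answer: √391395 ≈ 625.62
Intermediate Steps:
X = -2052 (X = -9*(-57)*(-32)/8 = -(-513)*(-32)/8 = -⅛*16416 = -2052)
√(X + 393447) = √(-2052 + 393447) = √391395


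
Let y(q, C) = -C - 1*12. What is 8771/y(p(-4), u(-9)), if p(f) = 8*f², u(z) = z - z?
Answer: -8771/12 ≈ -730.92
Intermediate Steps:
u(z) = 0
y(q, C) = -12 - C (y(q, C) = -C - 12 = -12 - C)
8771/y(p(-4), u(-9)) = 8771/(-12 - 1*0) = 8771/(-12 + 0) = 8771/(-12) = 8771*(-1/12) = -8771/12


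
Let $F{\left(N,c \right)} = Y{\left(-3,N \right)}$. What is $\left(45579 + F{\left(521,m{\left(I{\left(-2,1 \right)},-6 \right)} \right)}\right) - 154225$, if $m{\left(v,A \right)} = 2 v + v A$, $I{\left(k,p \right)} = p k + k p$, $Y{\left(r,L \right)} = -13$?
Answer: $-108659$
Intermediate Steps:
$I{\left(k,p \right)} = 2 k p$ ($I{\left(k,p \right)} = k p + k p = 2 k p$)
$m{\left(v,A \right)} = 2 v + A v$
$F{\left(N,c \right)} = -13$
$\left(45579 + F{\left(521,m{\left(I{\left(-2,1 \right)},-6 \right)} \right)}\right) - 154225 = \left(45579 - 13\right) - 154225 = 45566 - 154225 = -108659$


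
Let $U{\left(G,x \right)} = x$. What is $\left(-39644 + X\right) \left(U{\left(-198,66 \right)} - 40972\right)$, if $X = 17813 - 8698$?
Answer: $1248819274$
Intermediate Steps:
$X = 9115$
$\left(-39644 + X\right) \left(U{\left(-198,66 \right)} - 40972\right) = \left(-39644 + 9115\right) \left(66 - 40972\right) = \left(-30529\right) \left(-40906\right) = 1248819274$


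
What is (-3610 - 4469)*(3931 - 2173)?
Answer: -14202882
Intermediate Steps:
(-3610 - 4469)*(3931 - 2173) = -8079*1758 = -14202882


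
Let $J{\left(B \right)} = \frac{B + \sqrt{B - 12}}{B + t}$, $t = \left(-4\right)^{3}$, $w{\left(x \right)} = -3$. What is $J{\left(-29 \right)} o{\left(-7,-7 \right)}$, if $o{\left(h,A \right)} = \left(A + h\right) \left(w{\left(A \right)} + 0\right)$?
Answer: $\frac{406}{31} - \frac{14 i \sqrt{41}}{31} \approx 13.097 - 2.8917 i$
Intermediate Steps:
$o{\left(h,A \right)} = - 3 A - 3 h$ ($o{\left(h,A \right)} = \left(A + h\right) \left(-3 + 0\right) = \left(A + h\right) \left(-3\right) = - 3 A - 3 h$)
$t = -64$
$J{\left(B \right)} = \frac{B + \sqrt{-12 + B}}{-64 + B}$ ($J{\left(B \right)} = \frac{B + \sqrt{B - 12}}{B - 64} = \frac{B + \sqrt{-12 + B}}{-64 + B}$)
$J{\left(-29 \right)} o{\left(-7,-7 \right)} = \frac{-29 + \sqrt{-12 - 29}}{-64 - 29} \left(\left(-3\right) \left(-7\right) - -21\right) = \frac{-29 + \sqrt{-41}}{-93} \left(21 + 21\right) = - \frac{-29 + i \sqrt{41}}{93} \cdot 42 = \left(\frac{29}{93} - \frac{i \sqrt{41}}{93}\right) 42 = \frac{406}{31} - \frac{14 i \sqrt{41}}{31}$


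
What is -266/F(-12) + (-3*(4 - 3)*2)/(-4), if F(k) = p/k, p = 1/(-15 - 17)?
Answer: -204285/2 ≈ -1.0214e+5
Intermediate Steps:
p = -1/32 (p = 1/(-32) = -1/32 ≈ -0.031250)
F(k) = -1/(32*k)
-266/F(-12) + (-3*(4 - 3)*2)/(-4) = -266/((-1/32/(-12))) + (-3*(4 - 3)*2)/(-4) = -266/((-1/32*(-1/12))) + (-3*1*2)*(-¼) = -266/1/384 - 3*2*(-¼) = -266*384 - 6*(-¼) = -102144 + 3/2 = -204285/2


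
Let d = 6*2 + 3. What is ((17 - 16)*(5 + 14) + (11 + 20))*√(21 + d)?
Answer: 300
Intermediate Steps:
d = 15 (d = 12 + 3 = 15)
((17 - 16)*(5 + 14) + (11 + 20))*√(21 + d) = ((17 - 16)*(5 + 14) + (11 + 20))*√(21 + 15) = (1*19 + 31)*√36 = (19 + 31)*6 = 50*6 = 300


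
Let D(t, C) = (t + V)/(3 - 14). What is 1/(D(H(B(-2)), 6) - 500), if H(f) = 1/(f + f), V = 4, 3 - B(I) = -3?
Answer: -132/66049 ≈ -0.0019985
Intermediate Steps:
B(I) = 6 (B(I) = 3 - 1*(-3) = 3 + 3 = 6)
H(f) = 1/(2*f)
D(t, C) = -4/11 - t/11 (D(t, C) = (t + 4)/(3 - 14) = (4 + t)/(-11) = (4 + t)*(-1/11) = -4/11 - t/11)
1/(D(H(B(-2)), 6) - 500) = 1/((-4/11 - 1/(22*6)) - 500) = 1/((-4/11 - 1/11*1/12) - 500) = 1/((-4/11 - 1/132) - 500) = 1/(-49/132 - 500) = 1/(-66049/132) = -132/66049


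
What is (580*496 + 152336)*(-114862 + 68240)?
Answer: -20514425952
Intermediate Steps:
(580*496 + 152336)*(-114862 + 68240) = (287680 + 152336)*(-46622) = 440016*(-46622) = -20514425952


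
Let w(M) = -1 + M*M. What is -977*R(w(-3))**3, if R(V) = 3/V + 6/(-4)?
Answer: 712233/512 ≈ 1391.1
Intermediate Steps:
w(M) = -1 + M**2
R(V) = -3/2 + 3/V (R(V) = 3/V + 6*(-1/4) = 3/V - 3/2 = -3/2 + 3/V)
-977*R(w(-3))**3 = -977*(-3/2 + 3/(-1 + (-3)**2))**3 = -977*(-3/2 + 3/(-1 + 9))**3 = -977*(-3/2 + 3/8)**3 = -977*(-9/8)**3 = -977*(-729/512) = 712233/512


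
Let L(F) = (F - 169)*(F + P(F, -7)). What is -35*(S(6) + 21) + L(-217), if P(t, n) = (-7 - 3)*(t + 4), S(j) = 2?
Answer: -739223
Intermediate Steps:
P(t, n) = -40 - 10*t (P(t, n) = -10*(4 + t) = -40 - 10*t)
L(F) = (-169 + F)*(-40 - 9*F) (L(F) = (F - 169)*(F + (-40 - 10*F)) = (-169 + F)*(-40 - 9*F))
-35*(S(6) + 21) + L(-217) = -35*(2 + 21) + (6760 - 9*(-217)² + 1481*(-217)) = -35*23 + (6760 - 9*47089 - 321377) = -805 + (6760 - 423801 - 321377) = -805 - 738418 = -739223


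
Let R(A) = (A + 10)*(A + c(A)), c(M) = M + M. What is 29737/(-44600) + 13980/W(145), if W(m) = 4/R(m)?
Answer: 10510006695263/44600 ≈ 2.3565e+8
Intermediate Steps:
c(M) = 2*M
R(A) = 3*A*(10 + A) (R(A) = (A + 10)*(A + 2*A) = (10 + A)*(3*A) = 3*A*(10 + A))
W(m) = 4/(3*m*(10 + m)) (W(m) = 4/((3*m*(10 + m))) = 4*(1/(3*m*(10 + m))) = 4/(3*m*(10 + m)))
29737/(-44600) + 13980/W(145) = 29737/(-44600) + 13980/(((4/3)/(145*(10 + 145)))) = 29737*(-1/44600) + 13980/(((4/3)*(1/145)/155)) = -29737/44600 + 13980/(((4/3)*(1/145)*(1/155))) = -29737/44600 + 13980/(4/67425) = -29737/44600 + 13980*(67425/4) = -29737/44600 + 235650375 = 10510006695263/44600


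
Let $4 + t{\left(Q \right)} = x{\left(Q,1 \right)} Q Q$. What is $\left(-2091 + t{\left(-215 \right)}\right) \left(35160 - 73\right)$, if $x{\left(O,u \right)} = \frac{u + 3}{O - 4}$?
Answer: $- \frac{22585677335}{219} \approx -1.0313 \cdot 10^{8}$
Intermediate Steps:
$x{\left(O,u \right)} = \frac{3 + u}{-4 + O}$
$t{\left(Q \right)} = -4 + \frac{4 Q^{2}}{-4 + Q}$ ($t{\left(Q \right)} = -4 + \frac{3 + 1}{-4 + Q} Q Q = -4 + \frac{1}{-4 + Q} 4 Q Q = -4 + \frac{4}{-4 + Q} Q Q = -4 + \frac{4 Q}{-4 + Q} Q = -4 + \frac{4 Q^{2}}{-4 + Q}$)
$\left(-2091 + t{\left(-215 \right)}\right) \left(35160 - 73\right) = \left(-2091 + \frac{4 \left(4 + \left(-215\right)^{2} - -215\right)}{-4 - 215}\right) \left(35160 - 73\right) = \left(-2091 + \frac{4 \left(4 + 46225 + 215\right)}{-219}\right) 35087 = \left(-2091 + 4 \left(- \frac{1}{219}\right) 46444\right) 35087 = \left(-2091 - \frac{185776}{219}\right) 35087 = \left(- \frac{643705}{219}\right) 35087 = - \frac{22585677335}{219}$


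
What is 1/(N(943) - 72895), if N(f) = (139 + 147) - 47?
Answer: -1/72656 ≈ -1.3763e-5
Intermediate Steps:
N(f) = 239 (N(f) = 286 - 47 = 239)
1/(N(943) - 72895) = 1/(239 - 72895) = 1/(-72656) = -1/72656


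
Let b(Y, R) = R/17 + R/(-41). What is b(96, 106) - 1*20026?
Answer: -13955578/697 ≈ -20022.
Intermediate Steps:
b(Y, R) = 24*R/697 (b(Y, R) = R*(1/17) + R*(-1/41) = R/17 - R/41 = 24*R/697)
b(96, 106) - 1*20026 = (24/697)*106 - 1*20026 = 2544/697 - 20026 = -13955578/697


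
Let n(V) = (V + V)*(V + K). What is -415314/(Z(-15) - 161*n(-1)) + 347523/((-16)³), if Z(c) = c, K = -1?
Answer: 1472108487/2699264 ≈ 545.37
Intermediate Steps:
n(V) = 2*V*(-1 + V) (n(V) = (V + V)*(V - 1) = (2*V)*(-1 + V) = 2*V*(-1 + V))
-415314/(Z(-15) - 161*n(-1)) + 347523/((-16)³) = -415314/(-15 - 322*(-1)*(-1 - 1)) + 347523/((-16)³) = -415314/(-15 - 322*(-1)*(-2)) + 347523/(-4096) = -415314/(-15 - 161*4) + 347523*(-1/4096) = -415314/(-15 - 644) - 347523/4096 = -415314/(-659) - 347523/4096 = -415314*(-1/659) - 347523/4096 = 415314/659 - 347523/4096 = 1472108487/2699264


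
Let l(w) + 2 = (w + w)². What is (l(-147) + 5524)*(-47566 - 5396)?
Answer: -4870279596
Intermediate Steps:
l(w) = -2 + 4*w² (l(w) = -2 + (w + w)² = -2 + (2*w)² = -2 + 4*w²)
(l(-147) + 5524)*(-47566 - 5396) = ((-2 + 4*(-147)²) + 5524)*(-47566 - 5396) = ((-2 + 4*21609) + 5524)*(-52962) = ((-2 + 86436) + 5524)*(-52962) = (86434 + 5524)*(-52962) = 91958*(-52962) = -4870279596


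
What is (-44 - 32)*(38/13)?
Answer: -2888/13 ≈ -222.15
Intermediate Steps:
(-44 - 32)*(38/13) = -2888/13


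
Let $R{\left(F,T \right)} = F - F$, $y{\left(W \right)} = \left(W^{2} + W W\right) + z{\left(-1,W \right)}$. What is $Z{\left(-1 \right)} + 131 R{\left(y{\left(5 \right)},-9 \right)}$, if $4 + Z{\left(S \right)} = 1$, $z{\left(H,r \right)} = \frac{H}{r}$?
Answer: $-3$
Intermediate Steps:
$y{\left(W \right)} = - \frac{1}{W} + 2 W^{2}$ ($y{\left(W \right)} = \left(W^{2} + W W\right) - \frac{1}{W} = \left(W^{2} + W^{2}\right) - \frac{1}{W} = 2 W^{2} - \frac{1}{W} = - \frac{1}{W} + 2 W^{2}$)
$Z{\left(S \right)} = -3$ ($Z{\left(S \right)} = -4 + 1 = -3$)
$R{\left(F,T \right)} = 0$
$Z{\left(-1 \right)} + 131 R{\left(y{\left(5 \right)},-9 \right)} = -3 + 131 \cdot 0 = -3 + 0 = -3$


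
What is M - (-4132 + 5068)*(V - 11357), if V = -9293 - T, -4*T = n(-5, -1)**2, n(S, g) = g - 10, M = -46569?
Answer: 19253517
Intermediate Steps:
n(S, g) = -10 + g
T = -121/4 (T = -(-10 - 1)**2/4 = -1/4*(-11)**2 = -1/4*121 = -121/4 ≈ -30.250)
V = -37051/4 (V = -9293 - 1*(-121/4) = -9293 + 121/4 = -37051/4 ≈ -9262.8)
M - (-4132 + 5068)*(V - 11357) = -46569 - (-4132 + 5068)*(-37051/4 - 11357) = -46569 - 936*(-82479)/4 = -46569 - 1*(-19300086) = -46569 + 19300086 = 19253517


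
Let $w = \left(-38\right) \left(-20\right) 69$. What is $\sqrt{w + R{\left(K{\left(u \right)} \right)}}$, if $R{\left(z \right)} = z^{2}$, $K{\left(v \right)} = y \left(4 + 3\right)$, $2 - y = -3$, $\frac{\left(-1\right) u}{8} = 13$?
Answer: $\sqrt{53665} \approx 231.66$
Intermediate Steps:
$u = -104$ ($u = \left(-8\right) 13 = -104$)
$y = 5$ ($y = 2 - -3 = 2 + 3 = 5$)
$K{\left(v \right)} = 35$ ($K{\left(v \right)} = 5 \left(4 + 3\right) = 5 \cdot 7 = 35$)
$w = 52440$ ($w = 760 \cdot 69 = 52440$)
$\sqrt{w + R{\left(K{\left(u \right)} \right)}} = \sqrt{52440 + 35^{2}} = \sqrt{52440 + 1225} = \sqrt{53665}$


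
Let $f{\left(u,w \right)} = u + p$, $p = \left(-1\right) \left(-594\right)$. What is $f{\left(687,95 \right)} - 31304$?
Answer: $-30023$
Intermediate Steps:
$p = 594$
$f{\left(u,w \right)} = 594 + u$ ($f{\left(u,w \right)} = u + 594 = 594 + u$)
$f{\left(687,95 \right)} - 31304 = \left(594 + 687\right) - 31304 = 1281 - 31304 = -30023$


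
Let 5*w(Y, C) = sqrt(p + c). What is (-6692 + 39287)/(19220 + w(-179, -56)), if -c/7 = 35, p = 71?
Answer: 7830948750/4617605087 - 162975*I*sqrt(174)/9235210174 ≈ 1.6959 - 0.00023278*I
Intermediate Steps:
c = -245 (c = -7*35 = -245)
w(Y, C) = I*sqrt(174)/5 (w(Y, C) = sqrt(71 - 245)/5 = sqrt(-174)/5 = (I*sqrt(174))/5 = I*sqrt(174)/5)
(-6692 + 39287)/(19220 + w(-179, -56)) = (-6692 + 39287)/(19220 + I*sqrt(174)/5) = 32595/(19220 + I*sqrt(174)/5)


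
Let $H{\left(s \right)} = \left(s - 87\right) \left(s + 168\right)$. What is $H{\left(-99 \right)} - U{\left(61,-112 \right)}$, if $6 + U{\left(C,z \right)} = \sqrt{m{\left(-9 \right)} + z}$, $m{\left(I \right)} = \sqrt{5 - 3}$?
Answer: $-12828 - i \sqrt{112 - \sqrt{2}} \approx -12828.0 - 10.516 i$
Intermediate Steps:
$m{\left(I \right)} = \sqrt{2}$
$U{\left(C,z \right)} = -6 + \sqrt{z + \sqrt{2}}$ ($U{\left(C,z \right)} = -6 + \sqrt{\sqrt{2} + z} = -6 + \sqrt{z + \sqrt{2}}$)
$H{\left(s \right)} = \left(-87 + s\right) \left(168 + s\right)$
$H{\left(-99 \right)} - U{\left(61,-112 \right)} = \left(-14616 + \left(-99\right)^{2} + 81 \left(-99\right)\right) - \left(-6 + \sqrt{-112 + \sqrt{2}}\right) = \left(-14616 + 9801 - 8019\right) + \left(6 - \sqrt{-112 + \sqrt{2}}\right) = -12834 + \left(6 - \sqrt{-112 + \sqrt{2}}\right) = -12828 - \sqrt{-112 + \sqrt{2}}$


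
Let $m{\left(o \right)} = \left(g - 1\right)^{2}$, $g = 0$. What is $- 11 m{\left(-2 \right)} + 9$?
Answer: $-2$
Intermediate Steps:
$m{\left(o \right)} = 1$ ($m{\left(o \right)} = \left(0 - 1\right)^{2} = \left(-1\right)^{2} = 1$)
$- 11 m{\left(-2 \right)} + 9 = \left(-11\right) 1 + 9 = -11 + 9 = -2$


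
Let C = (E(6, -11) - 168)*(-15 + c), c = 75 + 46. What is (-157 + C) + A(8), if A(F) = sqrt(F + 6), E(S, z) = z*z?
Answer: -5139 + sqrt(14) ≈ -5135.3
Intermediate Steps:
E(S, z) = z**2
A(F) = sqrt(6 + F)
c = 121
C = -4982 (C = ((-11)**2 - 168)*(-15 + 121) = (121 - 168)*106 = -47*106 = -4982)
(-157 + C) + A(8) = (-157 - 4982) + sqrt(6 + 8) = -5139 + sqrt(14)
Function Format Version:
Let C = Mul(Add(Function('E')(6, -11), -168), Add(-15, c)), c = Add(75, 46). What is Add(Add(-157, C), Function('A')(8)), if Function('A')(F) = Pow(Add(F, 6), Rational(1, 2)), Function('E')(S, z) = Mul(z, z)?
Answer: Add(-5139, Pow(14, Rational(1, 2))) ≈ -5135.3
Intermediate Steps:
Function('E')(S, z) = Pow(z, 2)
Function('A')(F) = Pow(Add(6, F), Rational(1, 2))
c = 121
C = -4982 (C = Mul(Add(Pow(-11, 2), -168), Add(-15, 121)) = Mul(Add(121, -168), 106) = Mul(-47, 106) = -4982)
Add(Add(-157, C), Function('A')(8)) = Add(Add(-157, -4982), Pow(Add(6, 8), Rational(1, 2))) = Add(-5139, Pow(14, Rational(1, 2)))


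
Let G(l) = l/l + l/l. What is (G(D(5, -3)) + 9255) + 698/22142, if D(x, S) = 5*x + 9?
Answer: 102484596/11071 ≈ 9257.0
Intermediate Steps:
D(x, S) = 9 + 5*x
G(l) = 2 (G(l) = 1 + 1 = 2)
(G(D(5, -3)) + 9255) + 698/22142 = (2 + 9255) + 698/22142 = 9257 + 698*(1/22142) = 9257 + 349/11071 = 102484596/11071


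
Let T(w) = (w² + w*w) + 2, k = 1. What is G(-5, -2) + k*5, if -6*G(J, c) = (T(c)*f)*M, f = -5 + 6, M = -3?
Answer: 10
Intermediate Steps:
T(w) = 2 + 2*w² (T(w) = (w² + w²) + 2 = 2*w² + 2 = 2 + 2*w²)
f = 1
G(J, c) = 1 + c² (G(J, c) = -(2 + 2*c²)*1*(-3)/6 = -(2 + 2*c²)*(-3)/6 = -(-6 - 6*c²)/6 = 1 + c²)
G(-5, -2) + k*5 = (1 + (-2)²) + 1*5 = (1 + 4) + 5 = 5 + 5 = 10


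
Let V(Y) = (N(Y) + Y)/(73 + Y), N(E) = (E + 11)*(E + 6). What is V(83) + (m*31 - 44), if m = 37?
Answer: 180517/156 ≈ 1157.2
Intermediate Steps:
N(E) = (6 + E)*(11 + E) (N(E) = (11 + E)*(6 + E) = (6 + E)*(11 + E))
V(Y) = (66 + Y² + 18*Y)/(73 + Y) (V(Y) = ((66 + Y² + 17*Y) + Y)/(73 + Y) = (66 + Y² + 18*Y)/(73 + Y))
V(83) + (m*31 - 44) = (66 + 83² + 18*83)/(73 + 83) + (37*31 - 44) = (66 + 6889 + 1494)/156 + (1147 - 44) = (1/156)*8449 + 1103 = 8449/156 + 1103 = 180517/156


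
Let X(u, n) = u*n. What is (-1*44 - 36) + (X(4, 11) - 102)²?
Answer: 3284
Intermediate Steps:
X(u, n) = n*u
(-1*44 - 36) + (X(4, 11) - 102)² = (-1*44 - 36) + (11*4 - 102)² = (-44 - 36) + (44 - 102)² = -80 + (-58)² = -80 + 3364 = 3284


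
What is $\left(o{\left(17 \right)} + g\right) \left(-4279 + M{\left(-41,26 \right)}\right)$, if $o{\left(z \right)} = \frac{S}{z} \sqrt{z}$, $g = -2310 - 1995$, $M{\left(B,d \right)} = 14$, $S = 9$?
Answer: $18360825 - \frac{38385 \sqrt{17}}{17} \approx 1.8352 \cdot 10^{7}$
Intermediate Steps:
$g = -4305$
$o{\left(z \right)} = \frac{9}{\sqrt{z}}$ ($o{\left(z \right)} = \frac{9}{z} \sqrt{z} = \frac{9}{\sqrt{z}}$)
$\left(o{\left(17 \right)} + g\right) \left(-4279 + M{\left(-41,26 \right)}\right) = \left(\frac{9}{\sqrt{17}} - 4305\right) \left(-4279 + 14\right) = \left(9 \frac{\sqrt{17}}{17} - 4305\right) \left(-4265\right) = \left(\frac{9 \sqrt{17}}{17} - 4305\right) \left(-4265\right) = \left(-4305 + \frac{9 \sqrt{17}}{17}\right) \left(-4265\right) = 18360825 - \frac{38385 \sqrt{17}}{17}$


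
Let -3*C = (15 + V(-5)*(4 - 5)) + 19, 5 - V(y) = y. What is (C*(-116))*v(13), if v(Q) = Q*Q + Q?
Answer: 168896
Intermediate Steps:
v(Q) = Q + Q**2 (v(Q) = Q**2 + Q = Q + Q**2)
V(y) = 5 - y
C = -8 (C = -((15 + (5 - 1*(-5))*(4 - 5)) + 19)/3 = -((15 + (5 + 5)*(-1)) + 19)/3 = -((15 + 10*(-1)) + 19)/3 = -((15 - 10) + 19)/3 = -(5 + 19)/3 = -1/3*24 = -8)
(C*(-116))*v(13) = (-8*(-116))*(13*(1 + 13)) = 928*(13*14) = 928*182 = 168896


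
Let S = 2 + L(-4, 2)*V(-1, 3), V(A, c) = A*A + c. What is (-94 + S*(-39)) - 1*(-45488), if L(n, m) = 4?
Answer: 44692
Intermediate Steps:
V(A, c) = c + A² (V(A, c) = A² + c = c + A²)
S = 18 (S = 2 + 4*(3 + (-1)²) = 2 + 4*(3 + 1) = 2 + 4*4 = 2 + 16 = 18)
(-94 + S*(-39)) - 1*(-45488) = (-94 + 18*(-39)) - 1*(-45488) = (-94 - 702) + 45488 = -796 + 45488 = 44692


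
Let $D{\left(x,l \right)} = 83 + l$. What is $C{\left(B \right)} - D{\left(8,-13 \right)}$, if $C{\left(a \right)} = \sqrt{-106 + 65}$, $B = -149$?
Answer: $-70 + i \sqrt{41} \approx -70.0 + 6.4031 i$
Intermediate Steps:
$C{\left(a \right)} = i \sqrt{41}$ ($C{\left(a \right)} = \sqrt{-41} = i \sqrt{41}$)
$C{\left(B \right)} - D{\left(8,-13 \right)} = i \sqrt{41} - \left(83 - 13\right) = i \sqrt{41} - 70 = -70 + i \sqrt{41}$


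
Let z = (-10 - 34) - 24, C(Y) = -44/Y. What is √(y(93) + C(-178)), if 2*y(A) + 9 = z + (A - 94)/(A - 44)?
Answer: I*√14850985/623 ≈ 6.1857*I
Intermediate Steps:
z = -68 (z = -44 - 24 = -68)
y(A) = -77/2 + (-94 + A)/(2*(-44 + A)) (y(A) = -9/2 + (-68 + (A - 94)/(A - 44))/2 = -9/2 + (-68 + (-94 + A)/(-44 + A))/2 = -9/2 + (-34 + (-94 + A)/(2*(-44 + A))) = -77/2 + (-94 + A)/(2*(-44 + A)))
√(y(93) + C(-178)) = √((1647 - 38*93)/(-44 + 93) - 44/(-178)) = √((1647 - 3534)/49 - 44*(-1/178)) = √((1/49)*(-1887) + 22/89) = √(-1887/49 + 22/89) = √(-166865/4361) = I*√14850985/623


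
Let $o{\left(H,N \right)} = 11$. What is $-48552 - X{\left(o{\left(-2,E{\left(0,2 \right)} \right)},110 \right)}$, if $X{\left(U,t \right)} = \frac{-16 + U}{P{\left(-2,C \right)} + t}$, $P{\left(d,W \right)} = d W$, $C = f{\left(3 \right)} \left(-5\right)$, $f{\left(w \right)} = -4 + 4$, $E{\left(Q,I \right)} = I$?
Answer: $- \frac{1068143}{22} \approx -48552.0$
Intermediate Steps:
$f{\left(w \right)} = 0$
$C = 0$ ($C = 0 \left(-5\right) = 0$)
$P{\left(d,W \right)} = W d$
$X{\left(U,t \right)} = \frac{-16 + U}{t}$ ($X{\left(U,t \right)} = \frac{-16 + U}{0 \left(-2\right) + t} = \frac{-16 + U}{0 + t} = \frac{-16 + U}{t}$)
$-48552 - X{\left(o{\left(-2,E{\left(0,2 \right)} \right)},110 \right)} = -48552 - \frac{-16 + 11}{110} = -48552 - \frac{1}{110} \left(-5\right) = -48552 - - \frac{1}{22} = -48552 + \frac{1}{22} = - \frac{1068143}{22}$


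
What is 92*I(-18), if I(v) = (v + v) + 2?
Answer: -3128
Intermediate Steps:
I(v) = 2 + 2*v (I(v) = 2*v + 2 = 2 + 2*v)
92*I(-18) = 92*(2 + 2*(-18)) = 92*(2 - 36) = 92*(-34) = -3128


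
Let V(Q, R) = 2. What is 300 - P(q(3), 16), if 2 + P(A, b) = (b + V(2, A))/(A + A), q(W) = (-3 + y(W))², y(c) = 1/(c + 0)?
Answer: 19247/64 ≈ 300.73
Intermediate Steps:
y(c) = 1/c
q(W) = (-3 + 1/W)²
P(A, b) = -2 + (2 + b)/(2*A) (P(A, b) = -2 + (b + 2)/(A + A) = -2 + (2 + b)/((2*A)) = -2 + (2 + b)*(1/(2*A)) = -2 + (2 + b)/(2*A))
300 - P(q(3), 16) = 300 - (2 + 16 - 4*(-1 + 3*3)²/3²)/(2*((-1 + 3*3)²/3²)) = 300 - (2 + 16 - 4*(-1 + 9)²/9)/(2*((-1 + 9)²/9)) = 300 - (2 + 16 - 4*8²/9)/(2*((⅑)*8²)) = 300 - (2 + 16 - 4*64/9)/(2*((⅑)*64)) = 300 - (2 + 16 - 4*64/9)/(2*64/9) = 300 - 9*(2 + 16 - 256/9)/(2*64) = 300 - 9*(-94)/(2*64*9) = 300 - 1*(-47/64) = 300 + 47/64 = 19247/64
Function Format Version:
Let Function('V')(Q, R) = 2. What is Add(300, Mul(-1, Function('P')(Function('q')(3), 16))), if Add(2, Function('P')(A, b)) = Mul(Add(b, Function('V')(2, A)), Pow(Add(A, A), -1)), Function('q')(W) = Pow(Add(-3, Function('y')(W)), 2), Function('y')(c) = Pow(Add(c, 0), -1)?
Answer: Rational(19247, 64) ≈ 300.73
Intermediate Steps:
Function('y')(c) = Pow(c, -1)
Function('q')(W) = Pow(Add(-3, Pow(W, -1)), 2)
Function('P')(A, b) = Add(-2, Mul(Rational(1, 2), Pow(A, -1), Add(2, b))) (Function('P')(A, b) = Add(-2, Mul(Add(b, 2), Pow(Add(A, A), -1))) = Add(-2, Mul(Add(2, b), Pow(Mul(2, A), -1))) = Add(-2, Mul(Add(2, b), Mul(Rational(1, 2), Pow(A, -1)))) = Add(-2, Mul(Rational(1, 2), Pow(A, -1), Add(2, b))))
Add(300, Mul(-1, Function('P')(Function('q')(3), 16))) = Add(300, Mul(-1, Mul(Rational(1, 2), Pow(Mul(Pow(3, -2), Pow(Add(-1, Mul(3, 3)), 2)), -1), Add(2, 16, Mul(-4, Mul(Pow(3, -2), Pow(Add(-1, Mul(3, 3)), 2))))))) = Add(300, Mul(-1, Mul(Rational(1, 2), Pow(Mul(Rational(1, 9), Pow(Add(-1, 9), 2)), -1), Add(2, 16, Mul(-4, Mul(Rational(1, 9), Pow(Add(-1, 9), 2))))))) = Add(300, Mul(-1, Mul(Rational(1, 2), Pow(Mul(Rational(1, 9), Pow(8, 2)), -1), Add(2, 16, Mul(-4, Mul(Rational(1, 9), Pow(8, 2))))))) = Add(300, Mul(-1, Mul(Rational(1, 2), Pow(Mul(Rational(1, 9), 64), -1), Add(2, 16, Mul(-4, Mul(Rational(1, 9), 64)))))) = Add(300, Mul(-1, Mul(Rational(1, 2), Pow(Rational(64, 9), -1), Add(2, 16, Mul(-4, Rational(64, 9)))))) = Add(300, Mul(-1, Mul(Rational(1, 2), Rational(9, 64), Add(2, 16, Rational(-256, 9))))) = Add(300, Mul(-1, Mul(Rational(1, 2), Rational(9, 64), Rational(-94, 9)))) = Add(300, Mul(-1, Rational(-47, 64))) = Add(300, Rational(47, 64)) = Rational(19247, 64)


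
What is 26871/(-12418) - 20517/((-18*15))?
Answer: 20627078/279405 ≈ 73.825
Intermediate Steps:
26871/(-12418) - 20517/((-18*15)) = 26871*(-1/12418) - 20517/(-270) = -26871/12418 - 20517*(-1/270) = -26871/12418 + 6839/90 = 20627078/279405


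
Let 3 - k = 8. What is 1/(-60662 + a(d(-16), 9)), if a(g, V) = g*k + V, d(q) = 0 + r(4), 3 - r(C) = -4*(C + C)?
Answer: -1/60828 ≈ -1.6440e-5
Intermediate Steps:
k = -5 (k = 3 - 1*8 = 3 - 8 = -5)
r(C) = 3 + 8*C (r(C) = 3 - (-4)*(C + C) = 3 - (-4)*2*C = 3 - (-8)*C = 3 + 8*C)
d(q) = 35 (d(q) = 0 + (3 + 8*4) = 0 + (3 + 32) = 0 + 35 = 35)
a(g, V) = V - 5*g (a(g, V) = g*(-5) + V = -5*g + V = V - 5*g)
1/(-60662 + a(d(-16), 9)) = 1/(-60662 + (9 - 5*35)) = 1/(-60662 + (9 - 175)) = 1/(-60662 - 166) = 1/(-60828) = -1/60828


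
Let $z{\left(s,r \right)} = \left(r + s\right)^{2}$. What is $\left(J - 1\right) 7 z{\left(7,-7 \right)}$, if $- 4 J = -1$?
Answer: $0$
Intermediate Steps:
$J = \frac{1}{4}$ ($J = \left(- \frac{1}{4}\right) \left(-1\right) = \frac{1}{4} \approx 0.25$)
$\left(J - 1\right) 7 z{\left(7,-7 \right)} = \left(\frac{1}{4} - 1\right) 7 \left(-7 + 7\right)^{2} = \left(- \frac{3}{4}\right) 7 \cdot 0^{2} = \left(- \frac{21}{4}\right) 0 = 0$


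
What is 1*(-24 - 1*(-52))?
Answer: 28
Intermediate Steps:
1*(-24 - 1*(-52)) = 1*(-24 + 52) = 1*28 = 28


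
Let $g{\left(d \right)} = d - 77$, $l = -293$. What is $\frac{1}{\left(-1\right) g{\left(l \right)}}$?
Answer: $\frac{1}{370} \approx 0.0027027$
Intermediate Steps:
$g{\left(d \right)} = -77 + d$
$\frac{1}{\left(-1\right) g{\left(l \right)}} = \frac{1}{\left(-1\right) \left(-77 - 293\right)} = \frac{1}{\left(-1\right) \left(-370\right)} = \frac{1}{370}$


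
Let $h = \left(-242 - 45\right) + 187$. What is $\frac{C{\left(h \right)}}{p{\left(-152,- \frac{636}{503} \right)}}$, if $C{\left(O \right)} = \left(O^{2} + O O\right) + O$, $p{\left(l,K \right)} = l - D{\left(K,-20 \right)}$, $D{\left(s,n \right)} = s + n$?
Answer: $- \frac{500485}{3288} \approx -152.22$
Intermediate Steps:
$D{\left(s,n \right)} = n + s$
$h = -100$ ($h = -287 + 187 = -100$)
$p{\left(l,K \right)} = 20 + l - K$ ($p{\left(l,K \right)} = l - \left(-20 + K\right) = 20 + l - K$)
$C{\left(O \right)} = O + 2 O^{2}$ ($C{\left(O \right)} = \left(O^{2} + O^{2}\right) + O = 2 O^{2} + O = O + 2 O^{2}$)
$\frac{C{\left(h \right)}}{p{\left(-152,- \frac{636}{503} \right)}} = \frac{\left(-100\right) \left(1 + 2 \left(-100\right)\right)}{20 - 152 - - \frac{636}{503}} = \frac{\left(-100\right) \left(1 - 200\right)}{20 - 152 - \left(-636\right) \frac{1}{503}} = \frac{\left(-100\right) \left(-199\right)}{20 - 152 - - \frac{636}{503}} = \frac{19900}{20 - 152 + \frac{636}{503}} = \frac{19900}{- \frac{65760}{503}} = 19900 \left(- \frac{503}{65760}\right) = - \frac{500485}{3288}$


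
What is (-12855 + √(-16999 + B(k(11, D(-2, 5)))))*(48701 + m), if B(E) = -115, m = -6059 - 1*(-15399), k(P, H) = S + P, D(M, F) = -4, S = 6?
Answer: -746117055 + 58041*I*√17114 ≈ -7.4612e+8 + 7.593e+6*I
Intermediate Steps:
k(P, H) = 6 + P
m = 9340 (m = -6059 + 15399 = 9340)
(-12855 + √(-16999 + B(k(11, D(-2, 5)))))*(48701 + m) = (-12855 + √(-16999 - 115))*(48701 + 9340) = (-12855 + √(-17114))*58041 = (-12855 + I*√17114)*58041 = -746117055 + 58041*I*√17114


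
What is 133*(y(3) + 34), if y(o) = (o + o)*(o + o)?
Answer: 9310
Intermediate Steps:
y(o) = 4*o² (y(o) = (2*o)*(2*o) = 4*o²)
133*(y(3) + 34) = 133*(4*3² + 34) = 133*(4*9 + 34) = 133*(36 + 34) = 133*70 = 9310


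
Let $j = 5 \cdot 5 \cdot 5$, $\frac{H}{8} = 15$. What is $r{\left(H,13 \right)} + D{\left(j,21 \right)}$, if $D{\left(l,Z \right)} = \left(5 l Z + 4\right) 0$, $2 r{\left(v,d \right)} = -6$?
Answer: $-3$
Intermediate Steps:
$H = 120$ ($H = 8 \cdot 15 = 120$)
$r{\left(v,d \right)} = -3$ ($r{\left(v,d \right)} = \frac{1}{2} \left(-6\right) = -3$)
$j = 125$ ($j = 25 \cdot 5 = 125$)
$D{\left(l,Z \right)} = 0$ ($D{\left(l,Z \right)} = \left(5 Z l + 4\right) 0 = \left(4 + 5 Z l\right) 0 = 0$)
$r{\left(H,13 \right)} + D{\left(j,21 \right)} = -3 + 0 = -3$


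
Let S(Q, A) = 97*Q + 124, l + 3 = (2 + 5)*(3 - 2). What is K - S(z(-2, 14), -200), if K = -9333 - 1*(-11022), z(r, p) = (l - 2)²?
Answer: 1177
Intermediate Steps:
l = 4 (l = -3 + (2 + 5)*(3 - 2) = -3 + 7*1 = -3 + 7 = 4)
z(r, p) = 4 (z(r, p) = (4 - 2)² = 2² = 4)
S(Q, A) = 124 + 97*Q
K = 1689 (K = -9333 + 11022 = 1689)
K - S(z(-2, 14), -200) = 1689 - (124 + 97*4) = 1689 - (124 + 388) = 1689 - 1*512 = 1689 - 512 = 1177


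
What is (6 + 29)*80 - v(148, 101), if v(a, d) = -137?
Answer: 2937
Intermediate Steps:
(6 + 29)*80 - v(148, 101) = (6 + 29)*80 - 1*(-137) = 35*80 + 137 = 2800 + 137 = 2937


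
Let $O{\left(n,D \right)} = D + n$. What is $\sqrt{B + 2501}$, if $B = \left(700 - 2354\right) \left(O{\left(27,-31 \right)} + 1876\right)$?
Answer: $i \sqrt{3093787} \approx 1758.9 i$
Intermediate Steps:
$B = -3096288$ ($B = \left(700 - 2354\right) \left(\left(-31 + 27\right) + 1876\right) = - 1654 \left(-4 + 1876\right) = \left(-1654\right) 1872 = -3096288$)
$\sqrt{B + 2501} = \sqrt{-3096288 + 2501} = \sqrt{-3093787} = i \sqrt{3093787}$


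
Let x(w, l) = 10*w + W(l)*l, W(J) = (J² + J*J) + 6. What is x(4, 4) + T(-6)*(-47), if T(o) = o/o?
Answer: 145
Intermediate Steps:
W(J) = 6 + 2*J² (W(J) = (J² + J²) + 6 = 2*J² + 6 = 6 + 2*J²)
T(o) = 1
x(w, l) = 10*w + l*(6 + 2*l²) (x(w, l) = 10*w + (6 + 2*l²)*l = 10*w + l*(6 + 2*l²))
x(4, 4) + T(-6)*(-47) = (10*4 + 2*4*(3 + 4²)) + 1*(-47) = (40 + 2*4*(3 + 16)) - 47 = (40 + 2*4*19) - 47 = (40 + 152) - 47 = 192 - 47 = 145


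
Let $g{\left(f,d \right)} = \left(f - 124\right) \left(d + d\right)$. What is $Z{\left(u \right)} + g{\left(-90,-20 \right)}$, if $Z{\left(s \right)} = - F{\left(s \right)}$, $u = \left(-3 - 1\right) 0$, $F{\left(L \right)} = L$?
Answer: $8560$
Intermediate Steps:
$g{\left(f,d \right)} = 2 d \left(-124 + f\right)$ ($g{\left(f,d \right)} = \left(-124 + f\right) 2 d = 2 d \left(-124 + f\right)$)
$u = 0$ ($u = \left(-4\right) 0 = 0$)
$Z{\left(s \right)} = - s$
$Z{\left(u \right)} + g{\left(-90,-20 \right)} = \left(-1\right) 0 + 2 \left(-20\right) \left(-124 - 90\right) = 0 + 2 \left(-20\right) \left(-214\right) = 0 + 8560 = 8560$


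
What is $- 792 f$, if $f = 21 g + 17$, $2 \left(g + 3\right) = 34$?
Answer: $-246312$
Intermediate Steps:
$g = 14$ ($g = -3 + \frac{1}{2} \cdot 34 = -3 + 17 = 14$)
$f = 311$ ($f = 21 \cdot 14 + 17 = 294 + 17 = 311$)
$- 792 f = \left(-792\right) 311 = -246312$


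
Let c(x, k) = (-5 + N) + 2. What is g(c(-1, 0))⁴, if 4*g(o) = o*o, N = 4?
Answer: 1/256 ≈ 0.0039063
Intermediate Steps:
c(x, k) = 1 (c(x, k) = (-5 + 4) + 2 = -1 + 2 = 1)
g(o) = o²/4 (g(o) = (o*o)/4 = o²/4)
g(c(-1, 0))⁴ = ((¼)*1²)⁴ = ((¼)*1)⁴ = (¼)⁴ = 1/256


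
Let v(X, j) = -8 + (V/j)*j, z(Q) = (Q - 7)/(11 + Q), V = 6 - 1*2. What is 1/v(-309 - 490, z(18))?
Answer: -1/4 ≈ -0.25000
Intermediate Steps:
V = 4 (V = 6 - 2 = 4)
z(Q) = (-7 + Q)/(11 + Q)
v(X, j) = -4 (v(X, j) = -8 + (4/j)*j = -8 + 4 = -4)
1/v(-309 - 490, z(18)) = 1/(-4) = -1/4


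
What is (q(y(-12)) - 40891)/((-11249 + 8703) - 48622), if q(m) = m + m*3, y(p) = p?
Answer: 40939/51168 ≈ 0.80009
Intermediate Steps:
q(m) = 4*m (q(m) = m + 3*m = 4*m)
(q(y(-12)) - 40891)/((-11249 + 8703) - 48622) = (4*(-12) - 40891)/((-11249 + 8703) - 48622) = (-48 - 40891)/(-2546 - 48622) = -40939/(-51168) = -40939*(-1/51168) = 40939/51168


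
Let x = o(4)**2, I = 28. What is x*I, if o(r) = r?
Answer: 448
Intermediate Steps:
x = 16 (x = 4**2 = 16)
x*I = 16*28 = 448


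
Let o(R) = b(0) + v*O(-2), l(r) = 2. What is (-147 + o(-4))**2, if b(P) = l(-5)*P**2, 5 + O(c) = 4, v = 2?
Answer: 22201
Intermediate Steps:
O(c) = -1 (O(c) = -5 + 4 = -1)
b(P) = 2*P**2
o(R) = -2 (o(R) = 2*0**2 + 2*(-1) = 2*0 - 2 = 0 - 2 = -2)
(-147 + o(-4))**2 = (-147 - 2)**2 = (-149)**2 = 22201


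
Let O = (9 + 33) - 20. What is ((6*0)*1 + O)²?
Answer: 484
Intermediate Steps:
O = 22 (O = 42 - 20 = 22)
((6*0)*1 + O)² = ((6*0)*1 + 22)² = (0*1 + 22)² = (0 + 22)² = 22² = 484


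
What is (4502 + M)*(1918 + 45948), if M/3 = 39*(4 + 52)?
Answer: 529110764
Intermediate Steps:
M = 6552 (M = 3*(39*(4 + 52)) = 3*(39*56) = 3*2184 = 6552)
(4502 + M)*(1918 + 45948) = (4502 + 6552)*(1918 + 45948) = 11054*47866 = 529110764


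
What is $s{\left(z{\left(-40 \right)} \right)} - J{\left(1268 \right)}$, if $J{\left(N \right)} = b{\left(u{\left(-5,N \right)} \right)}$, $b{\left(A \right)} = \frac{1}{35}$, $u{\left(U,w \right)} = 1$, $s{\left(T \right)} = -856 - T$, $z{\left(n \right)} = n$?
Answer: $- \frac{28561}{35} \approx -816.03$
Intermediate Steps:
$b{\left(A \right)} = \frac{1}{35}$
$J{\left(N \right)} = \frac{1}{35}$
$s{\left(z{\left(-40 \right)} \right)} - J{\left(1268 \right)} = \left(-856 - -40\right) - \frac{1}{35} = \left(-856 + 40\right) - \frac{1}{35} = -816 - \frac{1}{35} = - \frac{28561}{35}$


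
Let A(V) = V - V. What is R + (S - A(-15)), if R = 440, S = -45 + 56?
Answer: 451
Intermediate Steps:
S = 11
A(V) = 0
R + (S - A(-15)) = 440 + (11 - 1*0) = 440 + (11 + 0) = 440 + 11 = 451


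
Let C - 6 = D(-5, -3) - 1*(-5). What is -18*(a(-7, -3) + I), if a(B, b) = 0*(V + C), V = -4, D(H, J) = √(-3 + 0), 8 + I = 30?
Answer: -396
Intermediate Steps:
I = 22 (I = -8 + 30 = 22)
D(H, J) = I*√3 (D(H, J) = √(-3) = I*√3)
C = 11 + I*√3 (C = 6 + (I*√3 - 1*(-5)) = 6 + (I*√3 + 5) = 6 + (5 + I*√3) = 11 + I*√3 ≈ 11.0 + 1.732*I)
a(B, b) = 0 (a(B, b) = 0*(-4 + (11 + I*√3)) = 0*(7 + I*√3) = 0)
-18*(a(-7, -3) + I) = -18*(0 + 22) = -18*22 = -396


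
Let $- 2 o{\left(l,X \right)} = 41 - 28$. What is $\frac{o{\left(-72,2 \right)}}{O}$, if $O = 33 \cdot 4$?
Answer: $- \frac{13}{264} \approx -0.049242$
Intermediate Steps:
$o{\left(l,X \right)} = - \frac{13}{2}$ ($o{\left(l,X \right)} = - \frac{41 - 28}{2} = \left(- \frac{1}{2}\right) 13 = - \frac{13}{2}$)
$O = 132$
$\frac{o{\left(-72,2 \right)}}{O} = - \frac{13}{2 \cdot 132} = \left(- \frac{13}{2}\right) \frac{1}{132} = - \frac{13}{264}$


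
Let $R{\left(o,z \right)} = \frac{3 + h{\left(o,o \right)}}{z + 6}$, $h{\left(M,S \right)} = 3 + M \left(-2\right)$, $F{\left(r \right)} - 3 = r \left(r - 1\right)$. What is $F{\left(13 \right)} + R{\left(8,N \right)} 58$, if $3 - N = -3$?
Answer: $\frac{332}{3} \approx 110.67$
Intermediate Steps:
$F{\left(r \right)} = 3 + r \left(-1 + r\right)$ ($F{\left(r \right)} = 3 + r \left(r - 1\right) = 3 + r \left(-1 + r\right)$)
$N = 6$ ($N = 3 - -3 = 3 + 3 = 6$)
$h{\left(M,S \right)} = 3 - 2 M$
$R{\left(o,z \right)} = \frac{6 - 2 o}{6 + z}$ ($R{\left(o,z \right)} = \frac{3 - \left(-3 + 2 o\right)}{z + 6} = \frac{6 - 2 o}{6 + z}$)
$F{\left(13 \right)} + R{\left(8,N \right)} 58 = \left(3 + 13^{2} - 13\right) + \frac{2 \left(3 - 8\right)}{6 + 6} \cdot 58 = \left(3 + 169 - 13\right) + \frac{2 \left(3 - 8\right)}{12} \cdot 58 = 159 + 2 \cdot \frac{1}{12} \left(-5\right) 58 = 159 - \frac{145}{3} = \frac{332}{3}$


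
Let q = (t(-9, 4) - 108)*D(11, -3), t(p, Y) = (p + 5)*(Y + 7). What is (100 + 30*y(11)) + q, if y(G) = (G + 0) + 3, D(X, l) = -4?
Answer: 1128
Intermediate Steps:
t(p, Y) = (5 + p)*(7 + Y)
y(G) = 3 + G (y(G) = G + 3 = 3 + G)
q = 608 (q = ((35 + 5*4 + 7*(-9) + 4*(-9)) - 108)*(-4) = ((35 + 20 - 63 - 36) - 108)*(-4) = (-44 - 108)*(-4) = -152*(-4) = 608)
(100 + 30*y(11)) + q = (100 + 30*(3 + 11)) + 608 = (100 + 30*14) + 608 = (100 + 420) + 608 = 520 + 608 = 1128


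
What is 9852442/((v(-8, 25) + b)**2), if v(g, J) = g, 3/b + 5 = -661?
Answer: 485567751528/3157729 ≈ 1.5377e+5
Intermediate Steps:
b = -1/222 (b = 3/(-5 - 661) = 3/(-666) = 3*(-1/666) = -1/222 ≈ -0.0045045)
9852442/((v(-8, 25) + b)**2) = 9852442/((-8 - 1/222)**2) = 9852442/((-1777/222)**2) = 9852442/(3157729/49284) = 9852442*(49284/3157729) = 485567751528/3157729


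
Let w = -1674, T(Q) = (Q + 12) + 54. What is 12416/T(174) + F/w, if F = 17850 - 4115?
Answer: 364333/8370 ≈ 43.528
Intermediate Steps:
T(Q) = 66 + Q (T(Q) = (12 + Q) + 54 = 66 + Q)
F = 13735
12416/T(174) + F/w = 12416/(66 + 174) + 13735/(-1674) = 12416/240 + 13735*(-1/1674) = 12416*(1/240) - 13735/1674 = 776/15 - 13735/1674 = 364333/8370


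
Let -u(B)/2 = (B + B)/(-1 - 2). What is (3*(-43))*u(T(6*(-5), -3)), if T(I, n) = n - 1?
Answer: 688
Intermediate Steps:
T(I, n) = -1 + n
u(B) = 4*B/3 (u(B) = -2*(B + B)/(-1 - 2) = -2*2*B/(-3) = -2*2*B*(-1)/3 = -(-4)*B/3 = 4*B/3)
(3*(-43))*u(T(6*(-5), -3)) = (3*(-43))*(4*(-1 - 3)/3) = -172*(-4) = -129*(-16/3) = 688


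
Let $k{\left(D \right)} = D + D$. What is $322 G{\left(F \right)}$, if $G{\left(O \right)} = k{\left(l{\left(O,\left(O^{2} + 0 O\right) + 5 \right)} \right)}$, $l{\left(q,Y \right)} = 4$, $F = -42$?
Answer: $2576$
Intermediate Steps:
$k{\left(D \right)} = 2 D$
$G{\left(O \right)} = 8$ ($G{\left(O \right)} = 2 \cdot 4 = 8$)
$322 G{\left(F \right)} = 322 \cdot 8 = 2576$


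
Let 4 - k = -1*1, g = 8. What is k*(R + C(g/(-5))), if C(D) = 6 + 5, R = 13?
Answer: 120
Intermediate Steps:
C(D) = 11
k = 5 (k = 4 - (-1) = 4 - 1*(-1) = 4 + 1 = 5)
k*(R + C(g/(-5))) = 5*(13 + 11) = 5*24 = 120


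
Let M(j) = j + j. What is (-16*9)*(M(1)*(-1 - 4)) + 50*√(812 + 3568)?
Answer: 1440 + 100*√1095 ≈ 4749.1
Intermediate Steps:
M(j) = 2*j
(-16*9)*(M(1)*(-1 - 4)) + 50*√(812 + 3568) = (-16*9)*((2*1)*(-1 - 4)) + 50*√(812 + 3568) = -288*(-5) + 50*√4380 = -144*(-10) + 50*(2*√1095) = 1440 + 100*√1095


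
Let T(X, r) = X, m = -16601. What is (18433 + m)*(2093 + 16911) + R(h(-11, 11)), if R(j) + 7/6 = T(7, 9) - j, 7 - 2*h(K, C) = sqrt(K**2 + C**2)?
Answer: 104445991/3 + 11*sqrt(2)/2 ≈ 3.4815e+7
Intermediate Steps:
h(K, C) = 7/2 - sqrt(C**2 + K**2)/2 (h(K, C) = 7/2 - sqrt(K**2 + C**2)/2 = 7/2 - sqrt(C**2 + K**2)/2)
R(j) = 35/6 - j (R(j) = -7/6 + (7 - j) = 35/6 - j)
(18433 + m)*(2093 + 16911) + R(h(-11, 11)) = (18433 - 16601)*(2093 + 16911) + (35/6 - (7/2 - sqrt(11**2 + (-11)**2)/2)) = 1832*19004 + (35/6 - (7/2 - sqrt(121 + 121)/2)) = 34815328 + (35/6 - (7/2 - 11*sqrt(2)/2)) = 34815328 + (35/6 + (-7/2 + 11*sqrt(2)/2)) = 34815328 + (7/3 + 11*sqrt(2)/2) = 104445991/3 + 11*sqrt(2)/2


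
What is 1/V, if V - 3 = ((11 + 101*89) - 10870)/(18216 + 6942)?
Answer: 12579/36802 ≈ 0.34180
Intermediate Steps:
V = 36802/12579 (V = 3 + ((11 + 101*89) - 10870)/(18216 + 6942) = 3 + ((11 + 8989) - 10870)/25158 = 3 + (9000 - 10870)*(1/25158) = 3 - 1870*1/25158 = 3 - 935/12579 = 36802/12579 ≈ 2.9257)
1/V = 1/(36802/12579) = 12579/36802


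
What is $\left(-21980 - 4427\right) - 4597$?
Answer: $-31004$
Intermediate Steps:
$\left(-21980 - 4427\right) - 4597 = -26407 - 4597 = -31004$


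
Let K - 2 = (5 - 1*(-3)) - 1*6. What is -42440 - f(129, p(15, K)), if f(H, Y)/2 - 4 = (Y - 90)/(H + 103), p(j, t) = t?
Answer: -2461941/58 ≈ -42447.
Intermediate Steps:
K = 4 (K = 2 + ((5 - 1*(-3)) - 1*6) = 2 + ((5 + 3) - 6) = 2 + (8 - 6) = 2 + 2 = 4)
f(H, Y) = 8 + 2*(-90 + Y)/(103 + H) (f(H, Y) = 8 + 2*((Y - 90)/(H + 103)) = 8 + 2*((-90 + Y)/(103 + H)) = 8 + 2*(-90 + Y)/(103 + H))
-42440 - f(129, p(15, K)) = -42440 - 2*(322 + 4 + 4*129)/(103 + 129) = -42440 - 2*(322 + 4 + 516)/232 = -42440 - 2*842/232 = -42440 - 1*421/58 = -42440 - 421/58 = -2461941/58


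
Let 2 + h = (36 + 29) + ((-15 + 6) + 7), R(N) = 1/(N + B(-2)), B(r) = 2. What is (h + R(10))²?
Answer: 537289/144 ≈ 3731.2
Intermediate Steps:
R(N) = 1/(2 + N) (R(N) = 1/(N + 2) = 1/(2 + N))
h = 61 (h = -2 + ((36 + 29) + ((-15 + 6) + 7)) = -2 + (65 + (-9 + 7)) = -2 + (65 - 2) = -2 + 63 = 61)
(h + R(10))² = (61 + 1/(2 + 10))² = (61 + 1/12)² = (733/12)² = 537289/144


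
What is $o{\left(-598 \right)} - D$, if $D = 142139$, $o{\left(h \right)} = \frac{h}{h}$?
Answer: $-142138$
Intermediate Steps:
$o{\left(h \right)} = 1$
$o{\left(-598 \right)} - D = 1 - 142139 = -142138$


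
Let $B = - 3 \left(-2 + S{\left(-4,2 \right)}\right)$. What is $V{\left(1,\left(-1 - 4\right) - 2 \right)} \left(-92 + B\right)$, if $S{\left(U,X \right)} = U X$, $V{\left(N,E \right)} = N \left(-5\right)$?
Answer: $310$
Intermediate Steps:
$V{\left(N,E \right)} = - 5 N$
$B = 30$ ($B = - 3 \left(-2 - 8\right) = \left(-3\right) \left(-10\right) = 30$)
$V{\left(1,\left(-1 - 4\right) - 2 \right)} \left(-92 + B\right) = \left(-5\right) 1 \left(-92 + 30\right) = \left(-5\right) \left(-62\right) = 310$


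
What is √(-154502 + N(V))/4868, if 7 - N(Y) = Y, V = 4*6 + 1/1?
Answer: I*√38630/2434 ≈ 0.08075*I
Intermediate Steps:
V = 25 (V = 24 + 1 = 25)
N(Y) = 7 - Y
√(-154502 + N(V))/4868 = √(-154502 + (7 - 1*25))/4868 = √(-154502 + (7 - 25))*(1/4868) = √(-154502 - 18)*(1/4868) = √(-154520)*(1/4868) = (2*I*√38630)*(1/4868) = I*√38630/2434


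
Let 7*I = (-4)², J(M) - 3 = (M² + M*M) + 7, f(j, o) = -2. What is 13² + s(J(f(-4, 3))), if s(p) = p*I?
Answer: 1471/7 ≈ 210.14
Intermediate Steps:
J(M) = 10 + 2*M² (J(M) = 3 + ((M² + M*M) + 7) = 3 + ((M² + M²) + 7) = 3 + (2*M² + 7) = 3 + (7 + 2*M²) = 10 + 2*M²)
I = 16/7 (I = (⅐)*(-4)² = (⅐)*16 = 16/7 ≈ 2.2857)
s(p) = 16*p/7 (s(p) = p*(16/7) = 16*p/7)
13² + s(J(f(-4, 3))) = 13² + 16*(10 + 2*(-2)²)/7 = 169 + 16*(10 + 2*4)/7 = 169 + 16*(10 + 8)/7 = 169 + (16/7)*18 = 169 + 288/7 = 1471/7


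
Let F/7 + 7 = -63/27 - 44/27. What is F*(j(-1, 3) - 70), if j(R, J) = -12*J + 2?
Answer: 215488/27 ≈ 7981.0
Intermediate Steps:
j(R, J) = 2 - 12*J
F = -2072/27 (F = -49 + 7*(-63/27 - 44/27) = -49 + 7*(-63*1/27 - 44*1/27) = -49 + 7*(-7/3 - 44/27) = -49 + 7*(-107/27) = -49 - 749/27 = -2072/27 ≈ -76.741)
F*(j(-1, 3) - 70) = -2072*((2 - 12*3) - 70)/27 = -2072*((2 - 36) - 70)/27 = -2072*(-34 - 70)/27 = -2072/27*(-104) = 215488/27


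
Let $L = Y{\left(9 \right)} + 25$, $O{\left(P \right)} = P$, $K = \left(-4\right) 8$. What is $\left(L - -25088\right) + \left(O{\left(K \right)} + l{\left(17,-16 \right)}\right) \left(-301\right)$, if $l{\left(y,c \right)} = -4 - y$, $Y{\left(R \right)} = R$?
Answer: $41075$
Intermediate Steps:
$K = -32$
$L = 34$ ($L = 9 + 25 = 34$)
$\left(L - -25088\right) + \left(O{\left(K \right)} + l{\left(17,-16 \right)}\right) \left(-301\right) = \left(34 - -25088\right) + \left(-32 - 21\right) \left(-301\right) = \left(34 + 25088\right) + \left(-32 - 21\right) \left(-301\right) = 25122 + \left(-32 - 21\right) \left(-301\right) = 25122 - -15953 = 25122 + 15953 = 41075$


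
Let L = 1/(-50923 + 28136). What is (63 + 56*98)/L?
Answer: -126490637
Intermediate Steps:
L = -1/22787 (L = 1/(-22787) = -1/22787 ≈ -4.3885e-5)
(63 + 56*98)/L = (63 + 56*98)/(-1/22787) = (63 + 5488)*(-22787) = 5551*(-22787) = -126490637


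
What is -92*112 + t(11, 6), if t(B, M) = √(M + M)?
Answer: -10304 + 2*√3 ≈ -10301.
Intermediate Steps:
t(B, M) = √2*√M (t(B, M) = √(2*M) = √2*√M)
-92*112 + t(11, 6) = -92*112 + √2*√6 = -10304 + 2*√3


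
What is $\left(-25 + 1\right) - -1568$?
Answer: $1544$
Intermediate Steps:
$\left(-25 + 1\right) - -1568 = -24 + 1568 = 1544$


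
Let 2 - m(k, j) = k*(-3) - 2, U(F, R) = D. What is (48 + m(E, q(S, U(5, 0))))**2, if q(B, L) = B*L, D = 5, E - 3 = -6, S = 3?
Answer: 1849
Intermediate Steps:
E = -3 (E = 3 - 6 = -3)
U(F, R) = 5
m(k, j) = 4 + 3*k (m(k, j) = 2 - (k*(-3) - 2) = 2 - (-3*k - 2) = 2 - (-2 - 3*k) = 2 + (2 + 3*k) = 4 + 3*k)
(48 + m(E, q(S, U(5, 0))))**2 = (48 + (4 + 3*(-3)))**2 = (48 + (4 - 9))**2 = (48 - 5)**2 = 43**2 = 1849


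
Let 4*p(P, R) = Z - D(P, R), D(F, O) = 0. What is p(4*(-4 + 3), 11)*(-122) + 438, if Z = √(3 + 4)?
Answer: 438 - 61*√7/2 ≈ 357.30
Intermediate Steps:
Z = √7 ≈ 2.6458
p(P, R) = √7/4 (p(P, R) = (√7 - 1*0)/4 = (√7 + 0)/4 = √7/4)
p(4*(-4 + 3), 11)*(-122) + 438 = (√7/4)*(-122) + 438 = -61*√7/2 + 438 = 438 - 61*√7/2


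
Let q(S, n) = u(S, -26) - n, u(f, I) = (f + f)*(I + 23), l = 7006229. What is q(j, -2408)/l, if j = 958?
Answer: -3340/7006229 ≈ -0.00047672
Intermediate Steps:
u(f, I) = 2*f*(23 + I) (u(f, I) = (2*f)*(23 + I) = 2*f*(23 + I))
q(S, n) = -n - 6*S (q(S, n) = 2*S*(23 - 26) - n = 2*S*(-3) - n = -6*S - n = -n - 6*S)
q(j, -2408)/l = (-1*(-2408) - 6*958)/7006229 = (2408 - 5748)*(1/7006229) = -3340*1/7006229 = -3340/7006229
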